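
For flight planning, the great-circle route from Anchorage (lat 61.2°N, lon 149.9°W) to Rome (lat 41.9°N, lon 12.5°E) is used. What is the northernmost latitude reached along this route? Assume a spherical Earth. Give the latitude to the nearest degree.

≈ 84°N

The great circle lies in the plane with unit normal n̂ = (p₁ × p₂)/|p₁ × p₂|.
Here n̂_z ≈ +0.112; the vertex latitude is φ_max = arccos|n̂_z| ≈ 83.6°.
Check via Clairaut: cos φ_max = |cos φ₁| · sin C = cos(61.2°)·sin(13.4°) ≈ 0.112, again giving ≈ 83.6°.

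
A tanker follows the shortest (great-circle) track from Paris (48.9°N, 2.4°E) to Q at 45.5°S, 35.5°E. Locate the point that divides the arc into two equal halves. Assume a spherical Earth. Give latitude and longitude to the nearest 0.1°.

Write both endpoints as unit vectors p₁, p₂ with components (cos φ cos λ, cos φ sin λ, sin φ).
The central angle between the endpoints is δ = arccos(p₁·p₂) ≈ 1.723 rad (98.7°).
Interpolate at f = 1/2 with slerp weights a = sin((1−f)δ)/sin δ ≈ 0.768, b = sin(fδ)/sin δ ≈ 0.768.
p = a·p₁ + b·p₂ ≈ (0.942, 0.334, 0.031); φ = arcsin(p_z) ≈ 1.77°, λ = atan2(p_y, p_x) ≈ 19.50°.

≈ 1.8°N, 19.5°E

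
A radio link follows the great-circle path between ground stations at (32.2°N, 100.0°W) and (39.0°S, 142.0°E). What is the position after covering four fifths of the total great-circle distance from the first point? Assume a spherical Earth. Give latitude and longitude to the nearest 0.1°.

Write both endpoints as unit vectors p₁, p₂ with components (cos φ cos λ, cos φ sin λ, sin φ).
The central angle between the endpoints is δ = arccos(p₁·p₂) ≈ 2.271 rad (130.1°).
Interpolate at f = 4/5 with slerp weights a = sin((1−f)δ)/sin δ ≈ 0.573, b = sin(fδ)/sin δ ≈ 1.268.
p = a·p₁ + b·p₂ ≈ (-0.861, 0.129, -0.492); φ = arcsin(p_z) ≈ -29.50°, λ = atan2(p_y, p_x) ≈ 171.49°.

≈ (29.5°S, 171.5°E)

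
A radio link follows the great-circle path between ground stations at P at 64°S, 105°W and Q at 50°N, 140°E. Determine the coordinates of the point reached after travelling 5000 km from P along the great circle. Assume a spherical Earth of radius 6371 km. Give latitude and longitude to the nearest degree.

Convert each endpoint to a unit vector on the sphere (x = cos φ cos λ, y = cos φ sin λ, z = sin φ).
The central angle between the endpoints is δ = arccos(p₁·p₂) ≈ 2.511 rad (143.9°). The total great-circle distance is δ·R ≈ 2.511 × 6371 ≈ 15997 km, so the target fraction is f = 5000/15997 ≈ 0.313.
Interpolate at f ≈ 0.313 with slerp weights a = sin((1−f)δ)/sin δ ≈ 1.675, b = sin(fδ)/sin δ ≈ 1.198.
p = a·p₁ + b·p₂ ≈ (-0.780, -0.214, -0.588); φ = arcsin(p_z) ≈ -36.00°, λ = atan2(p_y, p_x) ≈ -164.64°.

≈ 36°S, 165°W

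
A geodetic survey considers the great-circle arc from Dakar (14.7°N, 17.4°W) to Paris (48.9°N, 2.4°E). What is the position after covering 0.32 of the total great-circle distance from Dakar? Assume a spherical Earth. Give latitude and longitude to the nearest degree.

≈ (26°N, 13°W)

Convert each endpoint to a unit vector on the sphere (x = cos φ cos λ, y = cos φ sin λ, z = sin φ).
The central angle between the endpoints is δ = arccos(p₁·p₂) ≈ 0.661 rad (37.9°).
Interpolate at f = 0.32 with slerp weights a = sin((1−f)δ)/sin δ ≈ 0.708, b = sin(fδ)/sin δ ≈ 0.342.
p = a·p₁ + b·p₂ ≈ (0.878, -0.195, 0.437); φ = arcsin(p_z) ≈ 25.93°, λ = atan2(p_y, p_x) ≈ -12.54°.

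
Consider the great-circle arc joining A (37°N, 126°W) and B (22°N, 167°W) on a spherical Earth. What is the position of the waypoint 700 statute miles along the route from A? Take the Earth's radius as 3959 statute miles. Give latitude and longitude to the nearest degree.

Convert each endpoint to a unit vector on the sphere (x = cos φ cos λ, y = cos φ sin λ, z = sin φ).
The central angle between the endpoints is δ = arccos(p₁·p₂) ≈ 0.669 rad (38.3°). The total great-circle distance is δ·R ≈ 0.669 × 3959 ≈ 2650 mi, so the target fraction is f = 700/2650 ≈ 0.264.
Interpolate at f ≈ 0.264 with slerp weights a = sin((1−f)δ)/sin δ ≈ 0.762, b = sin(fδ)/sin δ ≈ 0.284.
p = a·p₁ + b·p₂ ≈ (-0.614, -0.552, 0.565); φ = arcsin(p_z) ≈ 34.39°, λ = atan2(p_y, p_x) ≈ -138.06°.

≈ (34°N, 138°W)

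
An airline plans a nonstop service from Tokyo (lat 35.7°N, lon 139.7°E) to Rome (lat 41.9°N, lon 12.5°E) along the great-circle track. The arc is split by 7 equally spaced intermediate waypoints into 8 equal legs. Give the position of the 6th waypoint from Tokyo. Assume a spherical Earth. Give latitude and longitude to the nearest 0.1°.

Convert each endpoint to a unit vector on the sphere (x = cos φ cos λ, y = cos φ sin λ, z = sin φ).
The central angle between the endpoints is δ = arccos(p₁·p₂) ≈ 1.547 rad (88.6°).
Interpolate at f = 6/8 with slerp weights a = sin((1−f)δ)/sin δ ≈ 0.377, b = sin(fδ)/sin δ ≈ 0.917.
p = a·p₁ + b·p₂ ≈ (0.433, 0.346, 0.833); φ = arcsin(p_z) ≈ 56.36°, λ = atan2(p_y, p_x) ≈ 38.63°.

≈ lat 56.4°N, lon 38.6°E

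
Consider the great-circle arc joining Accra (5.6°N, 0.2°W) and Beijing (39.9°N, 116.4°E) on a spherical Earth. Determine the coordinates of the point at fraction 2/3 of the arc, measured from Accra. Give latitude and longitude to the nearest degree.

The haversine formula gives a central angle δ ≈ 1.854 rad (106.2°) between the endpoints.
Interpolate at f = 2/3 with slerp weights a = sin((1−f)δ)/sin δ ≈ 0.603, b = sin(fδ)/sin δ ≈ 0.984.
p = a·p₁ + b·p₂ ≈ (0.265, 0.674, 0.690); φ = arcsin(p_z) ≈ 43.61°, λ = atan2(p_y, p_x) ≈ 68.53°.

≈ (44°N, 69°E)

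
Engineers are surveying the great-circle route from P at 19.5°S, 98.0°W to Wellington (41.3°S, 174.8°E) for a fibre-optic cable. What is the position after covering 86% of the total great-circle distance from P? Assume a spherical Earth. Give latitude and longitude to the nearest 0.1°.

≈ 42.9°S, 171.1°W

Write both endpoints as unit vectors p₁, p₂ with components (cos φ cos λ, cos φ sin λ, sin φ).
The central angle between the endpoints is δ = arccos(p₁·p₂) ≈ 1.313 rad (75.2°).
Interpolate at f = 0.86 with slerp weights a = sin((1−f)δ)/sin δ ≈ 0.189, b = sin(fδ)/sin δ ≈ 0.935.
p = a·p₁ + b·p₂ ≈ (-0.724, -0.113, -0.680); φ = arcsin(p_z) ≈ -42.86°, λ = atan2(p_y, p_x) ≈ -171.15°.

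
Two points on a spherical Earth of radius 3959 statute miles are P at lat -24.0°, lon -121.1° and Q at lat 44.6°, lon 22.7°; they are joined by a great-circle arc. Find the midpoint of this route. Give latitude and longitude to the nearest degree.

≈ lat 29°, lon -70°

Convert each endpoint to a unit vector on the sphere (x = cos φ cos λ, y = cos φ sin λ, z = sin φ).
The central angle between the endpoints is δ = arccos(p₁·p₂) ≈ 2.516 rad (144.1°).
Interpolate at f = 1/2 with slerp weights a = sin((1−f)δ)/sin δ ≈ 1.624, b = sin(fδ)/sin δ ≈ 1.624.
p = a·p₁ + b·p₂ ≈ (0.300, -0.824, 0.480); φ = arcsin(p_z) ≈ 28.68°, λ = atan2(p_y, p_x) ≈ -69.97°.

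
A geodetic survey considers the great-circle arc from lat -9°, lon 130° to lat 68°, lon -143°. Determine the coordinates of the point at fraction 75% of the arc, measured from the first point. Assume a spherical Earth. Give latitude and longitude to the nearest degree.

≈ lat 56°, lon 170°

The haversine formula gives a central angle δ ≈ 1.697 rad (97.2°) between the endpoints.
Interpolate at f = 0.75 with slerp weights a = sin((1−f)δ)/sin δ ≈ 0.415, b = sin(fδ)/sin δ ≈ 0.964.
p = a·p₁ + b·p₂ ≈ (-0.552, 0.097, 0.828); φ = arcsin(p_z) ≈ 55.94°, λ = atan2(p_y, p_x) ≈ 170.06°.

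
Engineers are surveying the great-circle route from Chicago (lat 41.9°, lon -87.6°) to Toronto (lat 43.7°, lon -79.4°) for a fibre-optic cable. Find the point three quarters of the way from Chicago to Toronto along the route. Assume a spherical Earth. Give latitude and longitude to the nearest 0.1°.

Write both endpoints as unit vectors p₁, p₂ with components (cos φ cos λ, cos φ sin λ, sin φ).
The central angle between the endpoints is δ = arccos(p₁·p₂) ≈ 0.110 rad (6.3°).
Interpolate at f = 3/4 with slerp weights a = sin((1−f)δ)/sin δ ≈ 0.250, b = sin(fδ)/sin δ ≈ 0.751.
p = a·p₁ + b·p₂ ≈ (0.108, -0.720, 0.686); φ = arcsin(p_z) ≈ 43.31°, λ = atan2(p_y, p_x) ≈ -81.49°.

≈ lat 43.3°, lon -81.5°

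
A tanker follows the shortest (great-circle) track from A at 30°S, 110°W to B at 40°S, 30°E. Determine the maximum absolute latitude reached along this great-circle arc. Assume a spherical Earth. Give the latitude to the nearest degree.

≈ 64°S

The great circle lies in the plane with unit normal n̂ = (p₁ × p₂)/|p₁ × p₂|.
Here n̂_z ≈ +0.434; the vertex latitude is φ_max = arccos|n̂_z| ≈ 64.3°.
Check via Clairaut: cos φ_max = |cos φ₁| · sin C = cos(30.0°)·sin(149.9°) ≈ 0.434, again giving ≈ 64.3°.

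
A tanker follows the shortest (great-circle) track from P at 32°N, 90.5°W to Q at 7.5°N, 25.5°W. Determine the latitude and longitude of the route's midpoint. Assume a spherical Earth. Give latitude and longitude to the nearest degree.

≈ 23°N, 55°W

Write both endpoints as unit vectors p₁, p₂ with components (cos φ cos λ, cos φ sin λ, sin φ).
The central angle between the endpoints is δ = arccos(p₁·p₂) ≈ 1.132 rad (64.9°).
Interpolate at f = 1/2 with slerp weights a = sin((1−f)δ)/sin δ ≈ 0.592, b = sin(fδ)/sin δ ≈ 0.592.
p = a·p₁ + b·p₂ ≈ (0.526, -0.755, 0.391); φ = arcsin(p_z) ≈ 23.03°, λ = atan2(p_y, p_x) ≈ -55.16°.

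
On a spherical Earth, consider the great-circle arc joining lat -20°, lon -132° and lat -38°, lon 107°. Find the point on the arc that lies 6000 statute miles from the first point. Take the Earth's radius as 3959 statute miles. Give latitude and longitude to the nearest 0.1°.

From cos δ = sin φ₁ sin φ₂ + cos φ₁ cos φ₂ cos Δλ, the central angle is δ ≈ 1.742 rad (99.8°). The total great-circle distance is δ·R ≈ 1.742 × 3959 ≈ 6898 mi, so the target fraction is f = 6000/6898 ≈ 0.870.
Interpolate at f ≈ 0.870 with slerp weights a = sin((1−f)δ)/sin δ ≈ 0.228, b = sin(fδ)/sin δ ≈ 1.013.
p = a·p₁ + b·p₂ ≈ (-0.377, 0.604, -0.702); φ = arcsin(p_z) ≈ -44.59°, λ = atan2(p_y, p_x) ≈ 121.97°.

≈ lat -44.6°, lon 122.0°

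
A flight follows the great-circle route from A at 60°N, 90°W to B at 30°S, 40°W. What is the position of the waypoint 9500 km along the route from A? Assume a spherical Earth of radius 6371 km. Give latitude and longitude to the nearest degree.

From cos δ = sin φ₁ sin φ₂ + cos φ₁ cos φ₂ cos Δλ, the central angle is δ ≈ 1.726 rad (98.9°). The total great-circle distance is δ·R ≈ 1.726 × 6371 ≈ 10997 km, so the target fraction is f = 9500/10997 ≈ 0.864.
Interpolate at f ≈ 0.864 with slerp weights a = sin((1−f)δ)/sin δ ≈ 0.236, b = sin(fδ)/sin δ ≈ 1.009.
p = a·p₁ + b·p₂ ≈ (0.669, -0.679, -0.300); φ = arcsin(p_z) ≈ -17.48°, λ = atan2(p_y, p_x) ≈ -45.43°.

≈ 17°S, 45°W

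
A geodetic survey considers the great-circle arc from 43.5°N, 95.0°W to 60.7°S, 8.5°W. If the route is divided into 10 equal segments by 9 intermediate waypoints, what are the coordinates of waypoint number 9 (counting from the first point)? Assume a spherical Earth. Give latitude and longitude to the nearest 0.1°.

Write both endpoints as unit vectors p₁, p₂ with components (cos φ cos λ, cos φ sin λ, sin φ).
The central angle between the endpoints is δ = arccos(p₁·p₂) ≈ 2.188 rad (125.4°).
Interpolate at f = 9/10 with slerp weights a = sin((1−f)δ)/sin δ ≈ 0.266, b = sin(fδ)/sin δ ≈ 1.130.
p = a·p₁ + b·p₂ ≈ (0.530, -0.274, -0.802); φ = arcsin(p_z) ≈ -53.36°, λ = atan2(p_y, p_x) ≈ -27.33°.

≈ 53.4°S, 27.3°W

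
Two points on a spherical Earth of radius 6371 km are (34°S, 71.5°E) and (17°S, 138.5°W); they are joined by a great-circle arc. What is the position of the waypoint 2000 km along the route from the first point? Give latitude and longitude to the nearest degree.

≈ (48°S, 87°E)

From cos δ = sin φ₁ sin φ₂ + cos φ₁ cos φ₂ cos Δλ, the central angle is δ ≈ 2.121 rad (121.5°). The total great-circle distance is δ·R ≈ 2.121 × 6371 ≈ 13515 km, so the target fraction is f = 2000/13515 ≈ 0.148.
Interpolate at f ≈ 0.148 with slerp weights a = sin((1−f)δ)/sin δ ≈ 1.141, b = sin(fδ)/sin δ ≈ 0.362.
p = a·p₁ + b·p₂ ≈ (0.041, 0.667, -0.744); φ = arcsin(p_z) ≈ -48.05°, λ = atan2(p_y, p_x) ≈ 86.52°.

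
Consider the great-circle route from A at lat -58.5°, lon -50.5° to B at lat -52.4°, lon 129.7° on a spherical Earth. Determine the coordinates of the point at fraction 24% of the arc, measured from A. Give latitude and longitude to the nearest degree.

Convert each endpoint to a unit vector on the sphere (x = cos φ cos λ, y = cos φ sin λ, z = sin φ).
The central angle between the endpoints is δ = arccos(p₁·p₂) ≈ 1.206 rad (69.1°).
Interpolate at f = 0.24 with slerp weights a = sin((1−f)δ)/sin δ ≈ 0.849, b = sin(fδ)/sin δ ≈ 0.306.
p = a·p₁ + b·p₂ ≈ (0.163, -0.199, -0.966); φ = arcsin(p_z) ≈ -75.08°, λ = atan2(p_y, p_x) ≈ -50.64°.

≈ lat -75°, lon -51°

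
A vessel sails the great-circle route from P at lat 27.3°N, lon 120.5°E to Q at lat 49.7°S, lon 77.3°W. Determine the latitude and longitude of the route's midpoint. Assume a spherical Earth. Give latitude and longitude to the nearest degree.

≈ lat 42°S, lon 156°E

The haversine formula gives a central angle δ ≈ 2.684 rad (153.8°) between the endpoints.
Interpolate at f = 1/2 with slerp weights a = sin((1−f)δ)/sin δ ≈ 2.204, b = sin(fδ)/sin δ ≈ 2.204.
p = a·p₁ + b·p₂ ≈ (-0.681, 0.297, -0.670); φ = arcsin(p_z) ≈ -42.06°, λ = atan2(p_y, p_x) ≈ 156.43°.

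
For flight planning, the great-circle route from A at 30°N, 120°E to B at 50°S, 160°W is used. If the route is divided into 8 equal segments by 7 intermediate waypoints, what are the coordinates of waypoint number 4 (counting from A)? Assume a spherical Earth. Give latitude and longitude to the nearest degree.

≈ 13°S, 153°E

Write both endpoints as unit vectors p₁, p₂ with components (cos φ cos λ, cos φ sin λ, sin φ).
The central angle between the endpoints is δ = arccos(p₁·p₂) ≈ 1.861 rad (106.6°).
Interpolate at f = 4/8 with slerp weights a = sin((1−f)δ)/sin δ ≈ 0.837, b = sin(fδ)/sin δ ≈ 0.837.
p = a·p₁ + b·p₂ ≈ (-0.868, 0.444, -0.223); φ = arcsin(p_z) ≈ -12.87°, λ = atan2(p_y, p_x) ≈ 152.92°.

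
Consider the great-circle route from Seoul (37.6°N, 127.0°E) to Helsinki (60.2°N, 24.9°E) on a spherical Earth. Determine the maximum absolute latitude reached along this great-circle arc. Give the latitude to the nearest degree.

The great circle lies in the plane with unit normal n̂ = (p₁ × p₂)/|p₁ × p₂|.
Here n̂_z ≈ -0.430; the vertex latitude is φ_max = arccos|n̂_z| ≈ 64.5°.
Check via Clairaut: cos φ_max = |cos φ₁| · sin C = cos(37.6°)·sin(32.9°) ≈ 0.430, again giving ≈ 64.5°.

≈ 65°N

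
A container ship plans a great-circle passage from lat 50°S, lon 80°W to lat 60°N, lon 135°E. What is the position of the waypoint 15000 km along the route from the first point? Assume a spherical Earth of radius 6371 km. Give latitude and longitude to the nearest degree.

The haversine formula gives a central angle δ ≈ 2.756 rad (157.9°) between the endpoints. The total great-circle distance is δ·R ≈ 2.756 × 6371 ≈ 17560 km, so the target fraction is f = 15000/17560 ≈ 0.854.
Interpolate at f ≈ 0.854 with slerp weights a = sin((1−f)δ)/sin δ ≈ 1.041, b = sin(fδ)/sin δ ≈ 1.885.
p = a·p₁ + b·p₂ ≈ (-0.550, 0.008, 0.835); φ = arcsin(p_z) ≈ 56.62°, λ = atan2(p_y, p_x) ≈ 179.21°.

≈ lat 57°N, lon 179°E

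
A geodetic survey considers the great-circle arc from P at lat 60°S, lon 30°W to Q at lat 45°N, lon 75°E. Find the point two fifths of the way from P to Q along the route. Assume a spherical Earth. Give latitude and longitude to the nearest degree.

The haversine formula gives a central angle δ ≈ 2.352 rad (134.7°) between the endpoints.
Interpolate at f = 2/5 with slerp weights a = sin((1−f)δ)/sin δ ≈ 1.390, b = sin(fδ)/sin δ ≈ 1.137.
p = a·p₁ + b·p₂ ≈ (0.810, 0.429, -0.399); φ = arcsin(p_z) ≈ -23.54°, λ = atan2(p_y, p_x) ≈ 27.93°.

≈ lat 24°S, lon 28°E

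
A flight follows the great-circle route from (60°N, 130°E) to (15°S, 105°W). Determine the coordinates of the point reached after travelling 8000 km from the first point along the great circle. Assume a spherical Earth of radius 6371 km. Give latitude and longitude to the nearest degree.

≈ (27°N, 128°W)

Write both endpoints as unit vectors p₁, p₂ with components (cos φ cos λ, cos φ sin λ, sin φ).
The central angle between the endpoints is δ = arccos(p₁·p₂) ≈ 2.096 rad (120.1°). The total great-circle distance is δ·R ≈ 2.096 × 6371 ≈ 13352 km, so the target fraction is f = 8000/13352 ≈ 0.599.
Interpolate at f ≈ 0.599 with slerp weights a = sin((1−f)δ)/sin δ ≈ 0.861, b = sin(fδ)/sin δ ≈ 1.099.
p = a·p₁ + b·p₂ ≈ (-0.551, -0.695, 0.461); φ = arcsin(p_z) ≈ 27.44°, λ = atan2(p_y, p_x) ≈ -128.40°.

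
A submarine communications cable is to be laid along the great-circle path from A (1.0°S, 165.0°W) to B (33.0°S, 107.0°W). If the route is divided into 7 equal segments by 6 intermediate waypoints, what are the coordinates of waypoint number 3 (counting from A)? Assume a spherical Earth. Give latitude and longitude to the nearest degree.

The haversine formula gives a central angle δ ≈ 1.100 rad (63.0°) between the endpoints.
Interpolate at f = 3/7 with slerp weights a = sin((1−f)δ)/sin δ ≈ 0.660, b = sin(fδ)/sin δ ≈ 0.510.
p = a·p₁ + b·p₂ ≈ (-0.762, -0.579, -0.289); φ = arcsin(p_z) ≈ -16.80°, λ = atan2(p_y, p_x) ≈ -142.76°.

≈ (17°S, 143°W)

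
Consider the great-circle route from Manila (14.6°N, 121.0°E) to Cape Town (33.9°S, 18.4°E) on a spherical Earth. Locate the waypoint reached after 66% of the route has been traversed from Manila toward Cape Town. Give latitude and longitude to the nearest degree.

≈ (23°S, 59°E)

Convert each endpoint to a unit vector on the sphere (x = cos φ cos λ, y = cos φ sin λ, z = sin φ).
The central angle between the endpoints is δ = arccos(p₁·p₂) ≈ 1.892 rad (108.4°).
Interpolate at f = 0.66 with slerp weights a = sin((1−f)δ)/sin δ ≈ 0.632, b = sin(fδ)/sin δ ≈ 1.000.
p = a·p₁ + b·p₂ ≈ (0.472, 0.786, -0.398); φ = arcsin(p_z) ≈ -23.47°, λ = atan2(p_y, p_x) ≈ 59.01°.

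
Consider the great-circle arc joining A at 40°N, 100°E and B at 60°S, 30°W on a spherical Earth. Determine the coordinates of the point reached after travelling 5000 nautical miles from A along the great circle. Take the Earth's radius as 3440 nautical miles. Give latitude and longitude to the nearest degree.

Convert each endpoint to a unit vector on the sphere (x = cos φ cos λ, y = cos φ sin λ, z = sin φ).
The central angle between the endpoints is δ = arccos(p₁·p₂) ≈ 2.503 rad (143.4°). The total great-circle distance is δ·R ≈ 2.503 × 3440 ≈ 8610 nmi, so the target fraction is f = 5000/8610 ≈ 0.581.
Interpolate at f ≈ 0.581 with slerp weights a = sin((1−f)δ)/sin δ ≈ 1.455, b = sin(fδ)/sin δ ≈ 1.666.
p = a·p₁ + b·p₂ ≈ (0.528, 0.681, -0.508); φ = arcsin(p_z) ≈ -30.51°, λ = atan2(p_y, p_x) ≈ 52.21°.

≈ 31°S, 52°E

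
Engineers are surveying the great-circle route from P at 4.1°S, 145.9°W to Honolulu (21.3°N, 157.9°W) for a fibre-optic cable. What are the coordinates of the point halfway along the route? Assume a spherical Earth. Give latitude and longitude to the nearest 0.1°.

≈ 8.6°N, 151.7°W

Write both endpoints as unit vectors p₁, p₂ with components (cos φ cos λ, cos φ sin λ, sin φ).
The central angle between the endpoints is δ = arccos(p₁·p₂) ≈ 0.489 rad (28.0°).
Interpolate at f = 1/2 with slerp weights a = sin((1−f)δ)/sin δ ≈ 0.515, b = sin(fδ)/sin δ ≈ 0.515.
p = a·p₁ + b·p₂ ≈ (-0.870, -0.469, 0.150); φ = arcsin(p_z) ≈ 8.65°, λ = atan2(p_y, p_x) ≈ -151.69°.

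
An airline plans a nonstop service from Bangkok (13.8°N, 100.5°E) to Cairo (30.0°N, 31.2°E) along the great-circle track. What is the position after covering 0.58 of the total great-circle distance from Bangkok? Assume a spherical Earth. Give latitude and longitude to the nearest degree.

Write both endpoints as unit vectors p₁, p₂ with components (cos φ cos λ, cos φ sin λ, sin φ).
The central angle between the endpoints is δ = arccos(p₁·p₂) ≈ 1.141 rad (65.4°).
Interpolate at f = 0.58 with slerp weights a = sin((1−f)δ)/sin δ ≈ 0.507, b = sin(fδ)/sin δ ≈ 0.676.
p = a·p₁ + b·p₂ ≈ (0.411, 0.788, 0.459); φ = arcsin(p_z) ≈ 27.32°, λ = atan2(p_y, p_x) ≈ 62.44°.

≈ 27°N, 62°E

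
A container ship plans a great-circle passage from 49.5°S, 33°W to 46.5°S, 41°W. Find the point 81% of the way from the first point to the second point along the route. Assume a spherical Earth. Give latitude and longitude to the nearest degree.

≈ 47°S, 40°W

Convert each endpoint to a unit vector on the sphere (x = cos φ cos λ, y = cos φ sin λ, z = sin φ).
The central angle between the endpoints is δ = arccos(p₁·p₂) ≈ 0.107 rad (6.1°).
Interpolate at f = 0.81 with slerp weights a = sin((1−f)δ)/sin δ ≈ 0.190, b = sin(fδ)/sin δ ≈ 0.811.
p = a·p₁ + b·p₂ ≈ (0.525, -0.433, -0.733); φ = arcsin(p_z) ≈ -47.11°, λ = atan2(p_y, p_x) ≈ -39.55°.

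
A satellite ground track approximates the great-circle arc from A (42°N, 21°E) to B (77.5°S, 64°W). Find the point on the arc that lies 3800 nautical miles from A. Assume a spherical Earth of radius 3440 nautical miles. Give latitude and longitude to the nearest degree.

The haversine formula gives a central angle δ ≈ 2.264 rad (129.7°) between the endpoints. The total great-circle distance is δ·R ≈ 2.264 × 3440 ≈ 7789 nmi, so the target fraction is f = 3800/7789 ≈ 0.488.
Interpolate at f ≈ 0.488 with slerp weights a = sin((1−f)δ)/sin δ ≈ 1.192, b = sin(fδ)/sin δ ≈ 1.162.
p = a·p₁ + b·p₂ ≈ (0.937, 0.091, -0.336); φ = arcsin(p_z) ≈ -19.66°, λ = atan2(p_y, p_x) ≈ 5.57°.

≈ (20°S, 6°E)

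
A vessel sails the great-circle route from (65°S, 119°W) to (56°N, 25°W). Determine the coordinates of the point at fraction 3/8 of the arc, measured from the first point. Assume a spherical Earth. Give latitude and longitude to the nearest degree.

≈ (23°S, 70°W)

Write both endpoints as unit vectors p₁, p₂ with components (cos φ cos λ, cos φ sin λ, sin φ).
The central angle between the endpoints is δ = arccos(p₁·p₂) ≈ 2.446 rad (140.2°).
Interpolate at f = 3/8 with slerp weights a = sin((1−f)δ)/sin δ ≈ 1.560, b = sin(fδ)/sin δ ≈ 1.239.
p = a·p₁ + b·p₂ ≈ (0.309, -0.869, -0.386); φ = arcsin(p_z) ≈ -22.70°, λ = atan2(p_y, p_x) ≈ -70.46°.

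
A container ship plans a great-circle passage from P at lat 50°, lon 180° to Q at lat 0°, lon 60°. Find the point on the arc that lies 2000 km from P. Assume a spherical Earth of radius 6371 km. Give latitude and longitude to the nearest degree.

≈ lat 54°, lon 151°

The haversine formula gives a central angle δ ≈ 1.898 rad (108.7°) between the endpoints. The total great-circle distance is δ·R ≈ 1.898 × 6371 ≈ 12092 km, so the target fraction is f = 2000/12092 ≈ 0.165.
Interpolate at f ≈ 0.165 with slerp weights a = sin((1−f)δ)/sin δ ≈ 1.056, b = sin(fδ)/sin δ ≈ 0.326.
p = a·p₁ + b·p₂ ≈ (-0.516, 0.282, 0.809); φ = arcsin(p_z) ≈ 53.99°, λ = atan2(p_y, p_x) ≈ 151.29°.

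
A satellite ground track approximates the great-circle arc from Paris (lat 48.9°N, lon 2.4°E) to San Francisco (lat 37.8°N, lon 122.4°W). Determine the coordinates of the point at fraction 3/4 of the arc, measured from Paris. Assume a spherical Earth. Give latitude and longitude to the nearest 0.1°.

From cos δ = sin φ₁ sin φ₂ + cos φ₁ cos φ₂ cos Δλ, the central angle is δ ≈ 1.405 rad (80.5°).
Interpolate at f = 3/4 with slerp weights a = sin((1−f)δ)/sin δ ≈ 0.349, b = sin(fδ)/sin δ ≈ 0.881.
p = a·p₁ + b·p₂ ≈ (-0.144, -0.578, 0.803); φ = arcsin(p_z) ≈ 53.42°, λ = atan2(p_y, p_x) ≈ -103.99°.

≈ lat 53.4°N, lon 104.0°W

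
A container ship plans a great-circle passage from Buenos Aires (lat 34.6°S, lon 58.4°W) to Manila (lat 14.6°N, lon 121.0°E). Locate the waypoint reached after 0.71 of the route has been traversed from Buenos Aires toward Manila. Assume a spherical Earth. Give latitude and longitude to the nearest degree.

≈ lat 32°S, lon 120°E

Write both endpoints as unit vectors p₁, p₂ with components (cos φ cos λ, cos φ sin λ, sin φ).
The central angle between the endpoints is δ = arccos(p₁·p₂) ≈ 2.792 rad (160.0°).
Interpolate at f = 0.71 with slerp weights a = sin((1−f)δ)/sin δ ≈ 2.117, b = sin(fδ)/sin δ ≈ 2.678.
p = a·p₁ + b·p₂ ≈ (-0.422, 0.738, -0.527); φ = arcsin(p_z) ≈ -31.78°, λ = atan2(p_y, p_x) ≈ 119.77°.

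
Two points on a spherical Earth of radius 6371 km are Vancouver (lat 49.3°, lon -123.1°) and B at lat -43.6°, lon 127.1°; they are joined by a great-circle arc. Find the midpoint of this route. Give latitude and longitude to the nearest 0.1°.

≈ lat 4.9°, lon 177.7°

Convert each endpoint to a unit vector on the sphere (x = cos φ cos λ, y = cos φ sin λ, z = sin φ).
The central angle between the endpoints is δ = arccos(p₁·p₂) ≈ 2.322 rad (133.1°).
Interpolate at f = 1/2 with slerp weights a = sin((1−f)δ)/sin δ ≈ 1.255, b = sin(fδ)/sin δ ≈ 1.255.
p = a·p₁ + b·p₂ ≈ (-0.996, 0.039, 0.086); φ = arcsin(p_z) ≈ 4.93°, λ = atan2(p_y, p_x) ≈ 177.74°.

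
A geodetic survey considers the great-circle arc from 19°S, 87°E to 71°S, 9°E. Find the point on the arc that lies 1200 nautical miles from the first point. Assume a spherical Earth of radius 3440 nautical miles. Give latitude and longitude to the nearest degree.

≈ 38°S, 78°E

Convert each endpoint to a unit vector on the sphere (x = cos φ cos λ, y = cos φ sin λ, z = sin φ).
The central angle between the endpoints is δ = arccos(p₁·p₂) ≈ 1.190 rad (68.2°). The total great-circle distance is δ·R ≈ 1.190 × 3440 ≈ 4093 nmi, so the target fraction is f = 1200/4093 ≈ 0.293.
Interpolate at f ≈ 0.293 with slerp weights a = sin((1−f)δ)/sin δ ≈ 0.803, b = sin(fδ)/sin δ ≈ 0.368.
p = a·p₁ + b·p₂ ≈ (0.158, 0.777, -0.610); φ = arcsin(p_z) ≈ -37.56°, λ = atan2(p_y, p_x) ≈ 78.49°.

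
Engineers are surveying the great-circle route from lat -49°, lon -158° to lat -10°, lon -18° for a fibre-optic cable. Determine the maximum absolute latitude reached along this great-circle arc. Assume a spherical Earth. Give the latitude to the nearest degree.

The great circle lies in the plane with unit normal n̂ = (p₁ × p₂)/|p₁ × p₂|.
Here n̂_z ≈ +0.446; the vertex latitude is φ_max = arccos|n̂_z| ≈ 63.5°.
Check via Clairaut: cos φ_max = |cos φ₁| · sin C = cos(49.0°)·sin(137.2°) ≈ 0.446, again giving ≈ 63.5°.

≈ -64°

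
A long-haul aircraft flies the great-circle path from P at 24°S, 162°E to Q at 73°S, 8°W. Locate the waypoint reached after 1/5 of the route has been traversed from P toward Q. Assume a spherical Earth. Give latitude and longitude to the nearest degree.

≈ 41°S, 161°E

Convert each endpoint to a unit vector on the sphere (x = cos φ cos λ, y = cos φ sin λ, z = sin φ).
The central angle between the endpoints is δ = arccos(p₁·p₂) ≈ 1.445 rad (82.8°).
Interpolate at f = 1/5 with slerp weights a = sin((1−f)δ)/sin δ ≈ 0.922, b = sin(fδ)/sin δ ≈ 0.287.
p = a·p₁ + b·p₂ ≈ (-0.718, 0.249, -0.650); φ = arcsin(p_z) ≈ -40.53°, λ = atan2(p_y, p_x) ≈ 160.90°.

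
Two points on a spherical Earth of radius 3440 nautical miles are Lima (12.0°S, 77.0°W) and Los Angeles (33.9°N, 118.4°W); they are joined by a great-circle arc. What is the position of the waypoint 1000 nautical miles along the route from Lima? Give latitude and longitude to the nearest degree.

From cos δ = sin φ₁ sin φ₂ + cos φ₁ cos φ₂ cos Δλ, the central angle is δ ≈ 1.055 rad (60.5°). The total great-circle distance is δ·R ≈ 1.055 × 3440 ≈ 3630 nmi, so the target fraction is f = 1000/3630 ≈ 0.275.
Interpolate at f ≈ 0.275 with slerp weights a = sin((1−f)δ)/sin δ ≈ 0.796, b = sin(fδ)/sin δ ≈ 0.329.
p = a·p₁ + b·p₂ ≈ (0.045, -0.999, 0.018); φ = arcsin(p_z) ≈ 1.05°, λ = atan2(p_y, p_x) ≈ -87.42°.

≈ 1°N, 87°W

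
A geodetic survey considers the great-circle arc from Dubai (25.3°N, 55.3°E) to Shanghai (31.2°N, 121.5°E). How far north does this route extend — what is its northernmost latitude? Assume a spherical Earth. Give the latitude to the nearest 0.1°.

The great circle lies in the plane with unit normal n̂ = (p₁ × p₂)/|p₁ × p₂|.
Here n̂_z ≈ +0.837; the vertex latitude is φ_max = arccos|n̂_z| ≈ 33.2°.

≈ 33.2°N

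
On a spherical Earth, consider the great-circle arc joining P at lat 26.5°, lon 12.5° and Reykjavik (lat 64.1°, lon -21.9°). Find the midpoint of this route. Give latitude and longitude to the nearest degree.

From cos δ = sin φ₁ sin φ₂ + cos φ₁ cos φ₂ cos Δλ, the central angle is δ ≈ 0.761 rad (43.6°).
Interpolate at f = 1/2 with slerp weights a = sin((1−f)δ)/sin δ ≈ 0.539, b = sin(fδ)/sin δ ≈ 0.539.
p = a·p₁ + b·p₂ ≈ (0.689, 0.017, 0.725); φ = arcsin(p_z) ≈ 46.45°, λ = atan2(p_y, p_x) ≈ 1.38°.

≈ lat 46°, lon 1°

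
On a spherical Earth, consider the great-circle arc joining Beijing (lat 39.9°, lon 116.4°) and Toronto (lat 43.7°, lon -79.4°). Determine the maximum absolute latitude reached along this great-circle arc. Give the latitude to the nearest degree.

≈ 81°

The great circle lies in the plane with unit normal n̂ = (p₁ × p₂)/|p₁ × p₂|.
Here n̂_z ≈ +0.152; the vertex latitude is φ_max = arccos|n̂_z| ≈ 81.3°.
Check via Clairaut: cos φ_max = |cos φ₁| · sin C = cos(39.9°)·sin(11.4°) ≈ 0.152, again giving ≈ 81.3°.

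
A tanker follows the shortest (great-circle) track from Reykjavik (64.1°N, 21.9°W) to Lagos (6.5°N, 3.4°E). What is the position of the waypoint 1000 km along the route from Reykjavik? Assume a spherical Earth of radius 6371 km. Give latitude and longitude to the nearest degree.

≈ (56°N, 14°W)

Write both endpoints as unit vectors p₁, p₂ with components (cos φ cos λ, cos φ sin λ, sin φ).
The central angle between the endpoints is δ = arccos(p₁·p₂) ≈ 1.054 rad (60.4°). The total great-circle distance is δ·R ≈ 1.054 × 6371 ≈ 6714 km, so the target fraction is f = 1000/6714 ≈ 0.149.
Interpolate at f ≈ 0.149 with slerp weights a = sin((1−f)δ)/sin δ ≈ 0.899, b = sin(fδ)/sin δ ≈ 0.180.
p = a·p₁ + b·p₂ ≈ (0.543, -0.136, 0.829); φ = arcsin(p_z) ≈ 55.99°, λ = atan2(p_y, p_x) ≈ -14.06°.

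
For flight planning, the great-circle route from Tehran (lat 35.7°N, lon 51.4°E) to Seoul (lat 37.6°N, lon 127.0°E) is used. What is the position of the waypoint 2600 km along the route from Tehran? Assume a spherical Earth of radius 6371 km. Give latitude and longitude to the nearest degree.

≈ lat 43°N, lon 80°E

Write both endpoints as unit vectors p₁, p₂ with components (cos φ cos λ, cos φ sin λ, sin φ).
The central angle between the endpoints is δ = arccos(p₁·p₂) ≈ 1.029 rad (58.9°). The total great-circle distance is δ·R ≈ 1.029 × 6371 ≈ 6553 km, so the target fraction is f = 2600/6553 ≈ 0.397.
Interpolate at f ≈ 0.397 with slerp weights a = sin((1−f)δ)/sin δ ≈ 0.679, b = sin(fδ)/sin δ ≈ 0.463.
p = a·p₁ + b·p₂ ≈ (0.123, 0.724, 0.679); φ = arcsin(p_z) ≈ 42.75°, λ = atan2(p_y, p_x) ≈ 80.36°.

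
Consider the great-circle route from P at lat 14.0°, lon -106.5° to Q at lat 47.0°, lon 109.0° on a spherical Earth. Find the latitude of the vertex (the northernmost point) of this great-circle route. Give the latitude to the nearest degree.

The great circle lies in the plane with unit normal n̂ = (p₁ × p₂)/|p₁ × p₂|.
Here n̂_z ≈ -0.412; the vertex latitude is φ_max = arccos|n̂_z| ≈ 65.7°.

≈ 66°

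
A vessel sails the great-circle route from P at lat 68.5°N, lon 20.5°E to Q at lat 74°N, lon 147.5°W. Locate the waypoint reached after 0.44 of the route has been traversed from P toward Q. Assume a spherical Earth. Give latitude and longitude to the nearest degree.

From cos δ = sin φ₁ sin φ₂ + cos φ₁ cos φ₂ cos Δλ, the central angle is δ ≈ 0.651 rad (37.3°).
Interpolate at f = 0.44 with slerp weights a = sin((1−f)δ)/sin δ ≈ 0.588, b = sin(fδ)/sin δ ≈ 0.466.
p = a·p₁ + b·p₂ ≈ (0.094, 0.006, 0.996); φ = arcsin(p_z) ≈ 84.62°, λ = atan2(p_y, p_x) ≈ 3.95°.

≈ lat 85°N, lon 4°E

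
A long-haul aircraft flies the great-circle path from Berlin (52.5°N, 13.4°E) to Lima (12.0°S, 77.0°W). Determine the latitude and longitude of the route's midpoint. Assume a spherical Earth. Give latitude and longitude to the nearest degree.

≈ 27°N, 45°W

Write both endpoints as unit vectors p₁, p₂ with components (cos φ cos λ, cos φ sin λ, sin φ).
The central angle between the endpoints is δ = arccos(p₁·p₂) ≈ 1.741 rad (99.7°).
Interpolate at f = 1/2 with slerp weights a = sin((1−f)δ)/sin δ ≈ 0.776, b = sin(fδ)/sin δ ≈ 0.776.
p = a·p₁ + b·p₂ ≈ (0.630, -0.630, 0.454); φ = arcsin(p_z) ≈ 27.01°, λ = atan2(p_y, p_x) ≈ -44.99°.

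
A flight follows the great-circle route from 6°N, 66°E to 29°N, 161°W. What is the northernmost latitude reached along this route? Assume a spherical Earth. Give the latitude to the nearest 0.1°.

≈ 40.8°N

The great circle lies in the plane with unit normal n̂ = (p₁ × p₂)/|p₁ × p₂|.
Here n̂_z ≈ +0.757; the vertex latitude is φ_max = arccos|n̂_z| ≈ 40.8°.
Check via Clairaut: cos φ_max = |cos φ₁| · sin C = cos(6.0°)·sin(49.6°) ≈ 0.757, again giving ≈ 40.8°.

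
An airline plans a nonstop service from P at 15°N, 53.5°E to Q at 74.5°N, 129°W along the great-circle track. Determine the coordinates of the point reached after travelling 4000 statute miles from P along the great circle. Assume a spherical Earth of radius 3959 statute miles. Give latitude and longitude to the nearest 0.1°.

From cos δ = sin φ₁ sin φ₂ + cos φ₁ cos φ₂ cos Δλ, the central angle is δ ≈ 1.579 rad (90.5°). The total great-circle distance is δ·R ≈ 1.579 × 3959 ≈ 6252 mi, so the target fraction is f = 4000/6252 ≈ 0.640.
Interpolate at f ≈ 0.640 with slerp weights a = sin((1−f)δ)/sin δ ≈ 0.539, b = sin(fδ)/sin δ ≈ 0.847.
p = a·p₁ + b·p₂ ≈ (0.167, 0.242, 0.956); φ = arcsin(p_z) ≈ 72.88°, λ = atan2(p_y, p_x) ≈ 55.42°.

≈ 72.9°N, 55.4°E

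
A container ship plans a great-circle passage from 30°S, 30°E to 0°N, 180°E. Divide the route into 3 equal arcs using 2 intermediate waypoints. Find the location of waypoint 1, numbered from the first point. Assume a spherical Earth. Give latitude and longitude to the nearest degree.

≈ 49°S, 86°E

From cos δ = sin φ₁ sin φ₂ + cos φ₁ cos φ₂ cos Δλ, the central angle is δ ≈ 2.419 rad (138.6°).
Interpolate at f = 1/3 with slerp weights a = sin((1−f)δ)/sin δ ≈ 1.511, b = sin(fδ)/sin δ ≈ 1.091.
p = a·p₁ + b·p₂ ≈ (0.042, 0.654, -0.755); φ = arcsin(p_z) ≈ -49.05°, λ = atan2(p_y, p_x) ≈ 86.35°.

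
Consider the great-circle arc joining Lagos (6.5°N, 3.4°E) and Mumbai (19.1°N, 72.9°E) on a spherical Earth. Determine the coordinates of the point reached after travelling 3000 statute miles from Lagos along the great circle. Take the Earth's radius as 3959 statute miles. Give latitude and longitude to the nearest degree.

From cos δ = sin φ₁ sin φ₂ + cos φ₁ cos φ₂ cos Δλ, the central angle is δ ≈ 1.196 rad (68.5°). The total great-circle distance is δ·R ≈ 1.196 × 3959 ≈ 4736 mi, so the target fraction is f = 3000/4736 ≈ 0.633.
Interpolate at f ≈ 0.633 with slerp weights a = sin((1−f)δ)/sin δ ≈ 0.456, b = sin(fδ)/sin δ ≈ 0.738.
p = a·p₁ + b·p₂ ≈ (0.658, 0.694, 0.293); φ = arcsin(p_z) ≈ 17.06°, λ = atan2(p_y, p_x) ≈ 46.53°.

≈ (17°N, 47°E)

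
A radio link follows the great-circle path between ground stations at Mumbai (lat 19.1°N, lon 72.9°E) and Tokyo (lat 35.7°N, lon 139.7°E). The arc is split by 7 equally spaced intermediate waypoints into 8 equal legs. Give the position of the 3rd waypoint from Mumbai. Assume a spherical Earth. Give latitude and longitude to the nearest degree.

Convert each endpoint to a unit vector on the sphere (x = cos φ cos λ, y = cos φ sin λ, z = sin φ).
The central angle between the endpoints is δ = arccos(p₁·p₂) ≈ 1.055 rad (60.4°).
Interpolate at f = 3/8 with slerp weights a = sin((1−f)δ)/sin δ ≈ 0.704, b = sin(fδ)/sin δ ≈ 0.443.
p = a·p₁ + b·p₂ ≈ (-0.079, 0.869, 0.489); φ = arcsin(p_z) ≈ 29.27°, λ = atan2(p_y, p_x) ≈ 95.18°.

≈ lat 29°N, lon 95°E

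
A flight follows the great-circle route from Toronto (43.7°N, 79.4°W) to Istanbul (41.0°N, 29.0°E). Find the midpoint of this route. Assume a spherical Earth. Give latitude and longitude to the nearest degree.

≈ 57°N, 23°W

Convert each endpoint to a unit vector on the sphere (x = cos φ cos λ, y = cos φ sin λ, z = sin φ).
The central angle between the endpoints is δ = arccos(p₁·p₂) ≈ 1.286 rad (73.7°).
Interpolate at f = 1/2 with slerp weights a = sin((1−f)δ)/sin δ ≈ 0.625, b = sin(fδ)/sin δ ≈ 0.625.
p = a·p₁ + b·p₂ ≈ (0.495, -0.215, 0.841); φ = arcsin(p_z) ≈ 57.30°, λ = atan2(p_y, p_x) ≈ -23.49°.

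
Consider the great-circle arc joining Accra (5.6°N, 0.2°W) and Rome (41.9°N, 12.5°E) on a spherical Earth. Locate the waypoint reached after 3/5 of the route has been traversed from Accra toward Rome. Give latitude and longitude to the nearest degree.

Convert each endpoint to a unit vector on the sphere (x = cos φ cos λ, y = cos φ sin λ, z = sin φ).
The central angle between the endpoints is δ = arccos(p₁·p₂) ≈ 0.664 rad (38.0°).
Interpolate at f = 3/5 with slerp weights a = sin((1−f)δ)/sin δ ≈ 0.426, b = sin(fδ)/sin δ ≈ 0.629.
p = a·p₁ + b·p₂ ≈ (0.881, 0.100, 0.462); φ = arcsin(p_z) ≈ 27.51°, λ = atan2(p_y, p_x) ≈ 6.47°.

≈ 28°N, 6°E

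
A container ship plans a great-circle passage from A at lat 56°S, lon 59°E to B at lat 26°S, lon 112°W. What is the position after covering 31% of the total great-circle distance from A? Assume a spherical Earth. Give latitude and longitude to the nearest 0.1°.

≈ lat 84.3°S, lon 13.1°E

Write both endpoints as unit vectors p₁, p₂ with components (cos φ cos λ, cos φ sin λ, sin φ).
The central angle between the endpoints is δ = arccos(p₁·p₂) ≈ 1.704 rad (97.6°).
Interpolate at f = 0.31 with slerp weights a = sin((1−f)δ)/sin δ ≈ 0.931, b = sin(fδ)/sin δ ≈ 0.509.
p = a·p₁ + b·p₂ ≈ (0.097, 0.023, -0.995); φ = arcsin(p_z) ≈ -84.29°, λ = atan2(p_y, p_x) ≈ 13.10°.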